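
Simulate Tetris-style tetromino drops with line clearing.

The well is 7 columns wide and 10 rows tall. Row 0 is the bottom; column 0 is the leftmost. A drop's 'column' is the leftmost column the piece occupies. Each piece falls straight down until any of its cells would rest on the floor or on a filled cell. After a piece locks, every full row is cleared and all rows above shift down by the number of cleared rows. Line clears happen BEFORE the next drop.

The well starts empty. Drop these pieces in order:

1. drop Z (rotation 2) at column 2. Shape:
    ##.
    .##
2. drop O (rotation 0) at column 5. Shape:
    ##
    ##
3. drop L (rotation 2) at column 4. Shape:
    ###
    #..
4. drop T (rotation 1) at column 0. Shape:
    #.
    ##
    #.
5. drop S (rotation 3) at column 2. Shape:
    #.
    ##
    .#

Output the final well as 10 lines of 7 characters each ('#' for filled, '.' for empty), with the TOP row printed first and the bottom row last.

Answer: .......
.......
.......
.......
.......
.......
..#....
..##...
#..####
#..####

Derivation:
Drop 1: Z rot2 at col 2 lands with bottom-row=0; cleared 0 line(s) (total 0); column heights now [0 0 2 2 1 0 0], max=2
Drop 2: O rot0 at col 5 lands with bottom-row=0; cleared 0 line(s) (total 0); column heights now [0 0 2 2 1 2 2], max=2
Drop 3: L rot2 at col 4 lands with bottom-row=1; cleared 0 line(s) (total 0); column heights now [0 0 2 2 3 3 3], max=3
Drop 4: T rot1 at col 0 lands with bottom-row=0; cleared 1 line(s) (total 1); column heights now [2 0 0 1 2 2 2], max=2
Drop 5: S rot3 at col 2 lands with bottom-row=1; cleared 0 line(s) (total 1); column heights now [2 0 4 3 2 2 2], max=4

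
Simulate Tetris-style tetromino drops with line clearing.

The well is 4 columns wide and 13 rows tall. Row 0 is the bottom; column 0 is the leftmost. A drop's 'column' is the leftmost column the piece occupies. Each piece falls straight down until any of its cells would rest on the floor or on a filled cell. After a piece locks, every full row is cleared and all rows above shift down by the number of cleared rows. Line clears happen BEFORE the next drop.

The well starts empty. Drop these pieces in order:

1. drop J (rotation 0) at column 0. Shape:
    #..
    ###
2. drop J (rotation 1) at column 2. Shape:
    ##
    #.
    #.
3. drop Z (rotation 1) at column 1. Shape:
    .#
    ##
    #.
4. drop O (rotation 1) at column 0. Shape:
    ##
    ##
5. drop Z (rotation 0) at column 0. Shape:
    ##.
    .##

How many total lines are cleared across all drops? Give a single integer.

Drop 1: J rot0 at col 0 lands with bottom-row=0; cleared 0 line(s) (total 0); column heights now [2 1 1 0], max=2
Drop 2: J rot1 at col 2 lands with bottom-row=1; cleared 0 line(s) (total 0); column heights now [2 1 4 4], max=4
Drop 3: Z rot1 at col 1 lands with bottom-row=3; cleared 0 line(s) (total 0); column heights now [2 5 6 4], max=6
Drop 4: O rot1 at col 0 lands with bottom-row=5; cleared 0 line(s) (total 0); column heights now [7 7 6 4], max=7
Drop 5: Z rot0 at col 0 lands with bottom-row=7; cleared 0 line(s) (total 0); column heights now [9 9 8 4], max=9

Answer: 0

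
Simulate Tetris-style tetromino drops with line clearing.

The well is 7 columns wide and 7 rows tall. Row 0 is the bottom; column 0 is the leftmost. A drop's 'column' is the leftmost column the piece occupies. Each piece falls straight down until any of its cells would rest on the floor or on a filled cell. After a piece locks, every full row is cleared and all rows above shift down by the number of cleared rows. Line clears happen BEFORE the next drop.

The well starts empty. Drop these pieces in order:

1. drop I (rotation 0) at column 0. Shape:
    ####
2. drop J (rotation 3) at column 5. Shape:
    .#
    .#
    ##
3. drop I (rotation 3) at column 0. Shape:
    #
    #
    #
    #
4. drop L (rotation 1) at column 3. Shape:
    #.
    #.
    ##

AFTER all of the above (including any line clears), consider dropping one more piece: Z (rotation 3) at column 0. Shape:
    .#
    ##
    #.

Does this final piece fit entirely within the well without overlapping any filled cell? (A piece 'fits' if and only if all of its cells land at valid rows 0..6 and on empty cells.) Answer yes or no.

Answer: no

Derivation:
Drop 1: I rot0 at col 0 lands with bottom-row=0; cleared 0 line(s) (total 0); column heights now [1 1 1 1 0 0 0], max=1
Drop 2: J rot3 at col 5 lands with bottom-row=0; cleared 0 line(s) (total 0); column heights now [1 1 1 1 0 1 3], max=3
Drop 3: I rot3 at col 0 lands with bottom-row=1; cleared 0 line(s) (total 0); column heights now [5 1 1 1 0 1 3], max=5
Drop 4: L rot1 at col 3 lands with bottom-row=1; cleared 0 line(s) (total 0); column heights now [5 1 1 4 2 1 3], max=5
Test piece Z rot3 at col 0 (width 2): heights before test = [5 1 1 4 2 1 3]; fits = False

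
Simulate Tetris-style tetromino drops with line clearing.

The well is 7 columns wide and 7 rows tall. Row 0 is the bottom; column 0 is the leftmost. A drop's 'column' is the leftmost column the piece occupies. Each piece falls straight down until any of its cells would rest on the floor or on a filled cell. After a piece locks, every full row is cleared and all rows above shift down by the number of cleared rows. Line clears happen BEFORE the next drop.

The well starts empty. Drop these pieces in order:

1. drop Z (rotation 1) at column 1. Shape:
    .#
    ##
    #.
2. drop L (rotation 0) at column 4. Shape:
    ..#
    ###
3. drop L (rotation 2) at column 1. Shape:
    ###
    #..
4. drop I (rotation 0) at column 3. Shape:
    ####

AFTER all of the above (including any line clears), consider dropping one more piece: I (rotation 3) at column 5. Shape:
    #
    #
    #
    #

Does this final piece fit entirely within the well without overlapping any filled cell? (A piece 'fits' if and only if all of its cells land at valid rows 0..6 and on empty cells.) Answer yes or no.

Drop 1: Z rot1 at col 1 lands with bottom-row=0; cleared 0 line(s) (total 0); column heights now [0 2 3 0 0 0 0], max=3
Drop 2: L rot0 at col 4 lands with bottom-row=0; cleared 0 line(s) (total 0); column heights now [0 2 3 0 1 1 2], max=3
Drop 3: L rot2 at col 1 lands with bottom-row=2; cleared 0 line(s) (total 0); column heights now [0 4 4 4 1 1 2], max=4
Drop 4: I rot0 at col 3 lands with bottom-row=4; cleared 0 line(s) (total 0); column heights now [0 4 4 5 5 5 5], max=5
Test piece I rot3 at col 5 (width 1): heights before test = [0 4 4 5 5 5 5]; fits = False

Answer: no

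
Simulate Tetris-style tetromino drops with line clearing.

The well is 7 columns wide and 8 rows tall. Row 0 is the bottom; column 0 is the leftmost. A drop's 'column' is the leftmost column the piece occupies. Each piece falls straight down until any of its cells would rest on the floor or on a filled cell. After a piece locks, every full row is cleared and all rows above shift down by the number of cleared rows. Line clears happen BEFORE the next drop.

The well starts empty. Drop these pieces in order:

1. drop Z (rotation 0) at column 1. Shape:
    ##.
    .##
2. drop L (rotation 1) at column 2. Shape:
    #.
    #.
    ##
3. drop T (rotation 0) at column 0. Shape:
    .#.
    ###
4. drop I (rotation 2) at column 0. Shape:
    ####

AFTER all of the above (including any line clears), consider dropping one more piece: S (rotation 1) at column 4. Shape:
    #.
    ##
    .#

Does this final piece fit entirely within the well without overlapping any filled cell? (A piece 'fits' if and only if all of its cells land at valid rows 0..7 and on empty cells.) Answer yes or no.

Answer: yes

Derivation:
Drop 1: Z rot0 at col 1 lands with bottom-row=0; cleared 0 line(s) (total 0); column heights now [0 2 2 1 0 0 0], max=2
Drop 2: L rot1 at col 2 lands with bottom-row=2; cleared 0 line(s) (total 0); column heights now [0 2 5 3 0 0 0], max=5
Drop 3: T rot0 at col 0 lands with bottom-row=5; cleared 0 line(s) (total 0); column heights now [6 7 6 3 0 0 0], max=7
Drop 4: I rot2 at col 0 lands with bottom-row=7; cleared 0 line(s) (total 0); column heights now [8 8 8 8 0 0 0], max=8
Test piece S rot1 at col 4 (width 2): heights before test = [8 8 8 8 0 0 0]; fits = True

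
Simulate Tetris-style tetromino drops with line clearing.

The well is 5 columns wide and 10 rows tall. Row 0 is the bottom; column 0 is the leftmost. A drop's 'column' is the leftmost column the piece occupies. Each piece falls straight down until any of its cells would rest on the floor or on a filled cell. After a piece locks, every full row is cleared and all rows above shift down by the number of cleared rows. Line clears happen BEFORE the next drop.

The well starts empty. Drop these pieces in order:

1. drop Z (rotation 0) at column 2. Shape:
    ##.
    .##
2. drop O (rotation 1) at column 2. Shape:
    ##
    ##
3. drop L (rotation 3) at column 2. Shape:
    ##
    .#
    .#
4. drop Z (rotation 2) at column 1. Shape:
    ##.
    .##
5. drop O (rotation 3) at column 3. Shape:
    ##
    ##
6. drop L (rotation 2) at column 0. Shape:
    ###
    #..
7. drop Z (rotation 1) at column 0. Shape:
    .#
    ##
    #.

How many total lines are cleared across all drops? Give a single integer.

Drop 1: Z rot0 at col 2 lands with bottom-row=0; cleared 0 line(s) (total 0); column heights now [0 0 2 2 1], max=2
Drop 2: O rot1 at col 2 lands with bottom-row=2; cleared 0 line(s) (total 0); column heights now [0 0 4 4 1], max=4
Drop 3: L rot3 at col 2 lands with bottom-row=4; cleared 0 line(s) (total 0); column heights now [0 0 7 7 1], max=7
Drop 4: Z rot2 at col 1 lands with bottom-row=7; cleared 0 line(s) (total 0); column heights now [0 9 9 8 1], max=9
Drop 5: O rot3 at col 3 lands with bottom-row=8; cleared 0 line(s) (total 0); column heights now [0 9 9 10 10], max=10
Drop 6: L rot2 at col 0 lands with bottom-row=8; cleared 2 line(s) (total 2); column heights now [0 0 8 8 1], max=8
Drop 7: Z rot1 at col 0 lands with bottom-row=0; cleared 0 line(s) (total 2); column heights now [2 3 8 8 1], max=8

Answer: 2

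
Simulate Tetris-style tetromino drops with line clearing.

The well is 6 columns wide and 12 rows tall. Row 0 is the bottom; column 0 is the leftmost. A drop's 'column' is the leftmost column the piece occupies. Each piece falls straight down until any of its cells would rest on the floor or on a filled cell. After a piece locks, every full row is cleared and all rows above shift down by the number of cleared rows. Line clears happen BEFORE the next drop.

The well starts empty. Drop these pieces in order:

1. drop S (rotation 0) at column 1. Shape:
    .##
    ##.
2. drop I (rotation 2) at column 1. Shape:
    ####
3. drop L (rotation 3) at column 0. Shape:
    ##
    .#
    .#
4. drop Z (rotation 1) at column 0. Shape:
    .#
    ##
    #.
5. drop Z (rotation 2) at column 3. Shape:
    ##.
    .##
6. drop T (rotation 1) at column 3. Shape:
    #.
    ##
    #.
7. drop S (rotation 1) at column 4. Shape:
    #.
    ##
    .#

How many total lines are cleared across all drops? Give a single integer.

Drop 1: S rot0 at col 1 lands with bottom-row=0; cleared 0 line(s) (total 0); column heights now [0 1 2 2 0 0], max=2
Drop 2: I rot2 at col 1 lands with bottom-row=2; cleared 0 line(s) (total 0); column heights now [0 3 3 3 3 0], max=3
Drop 3: L rot3 at col 0 lands with bottom-row=3; cleared 0 line(s) (total 0); column heights now [6 6 3 3 3 0], max=6
Drop 4: Z rot1 at col 0 lands with bottom-row=6; cleared 0 line(s) (total 0); column heights now [8 9 3 3 3 0], max=9
Drop 5: Z rot2 at col 3 lands with bottom-row=3; cleared 0 line(s) (total 0); column heights now [8 9 3 5 5 4], max=9
Drop 6: T rot1 at col 3 lands with bottom-row=5; cleared 0 line(s) (total 0); column heights now [8 9 3 8 7 4], max=9
Drop 7: S rot1 at col 4 lands with bottom-row=6; cleared 0 line(s) (total 0); column heights now [8 9 3 8 9 8], max=9

Answer: 0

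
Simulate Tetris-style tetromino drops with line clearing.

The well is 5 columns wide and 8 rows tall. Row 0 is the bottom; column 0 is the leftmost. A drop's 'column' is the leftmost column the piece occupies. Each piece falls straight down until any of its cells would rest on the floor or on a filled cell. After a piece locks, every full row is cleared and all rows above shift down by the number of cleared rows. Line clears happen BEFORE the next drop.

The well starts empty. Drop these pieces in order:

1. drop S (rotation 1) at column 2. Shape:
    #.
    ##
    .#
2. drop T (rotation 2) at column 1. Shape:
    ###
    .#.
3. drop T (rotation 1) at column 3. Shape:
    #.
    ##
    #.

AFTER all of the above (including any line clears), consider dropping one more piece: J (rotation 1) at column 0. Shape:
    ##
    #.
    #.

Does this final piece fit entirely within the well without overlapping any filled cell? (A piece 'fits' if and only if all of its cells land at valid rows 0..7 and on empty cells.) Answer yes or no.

Answer: yes

Derivation:
Drop 1: S rot1 at col 2 lands with bottom-row=0; cleared 0 line(s) (total 0); column heights now [0 0 3 2 0], max=3
Drop 2: T rot2 at col 1 lands with bottom-row=3; cleared 0 line(s) (total 0); column heights now [0 5 5 5 0], max=5
Drop 3: T rot1 at col 3 lands with bottom-row=5; cleared 0 line(s) (total 0); column heights now [0 5 5 8 7], max=8
Test piece J rot1 at col 0 (width 2): heights before test = [0 5 5 8 7]; fits = True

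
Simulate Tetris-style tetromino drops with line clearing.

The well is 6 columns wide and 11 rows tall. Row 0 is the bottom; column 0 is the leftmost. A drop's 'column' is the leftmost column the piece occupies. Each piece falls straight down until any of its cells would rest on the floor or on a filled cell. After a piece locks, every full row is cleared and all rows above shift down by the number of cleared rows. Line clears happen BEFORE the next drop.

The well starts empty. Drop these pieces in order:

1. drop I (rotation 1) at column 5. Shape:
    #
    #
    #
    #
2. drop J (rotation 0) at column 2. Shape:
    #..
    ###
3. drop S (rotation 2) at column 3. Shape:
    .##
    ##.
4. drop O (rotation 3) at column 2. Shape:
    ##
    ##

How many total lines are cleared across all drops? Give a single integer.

Drop 1: I rot1 at col 5 lands with bottom-row=0; cleared 0 line(s) (total 0); column heights now [0 0 0 0 0 4], max=4
Drop 2: J rot0 at col 2 lands with bottom-row=0; cleared 0 line(s) (total 0); column heights now [0 0 2 1 1 4], max=4
Drop 3: S rot2 at col 3 lands with bottom-row=3; cleared 0 line(s) (total 0); column heights now [0 0 2 4 5 5], max=5
Drop 4: O rot3 at col 2 lands with bottom-row=4; cleared 0 line(s) (total 0); column heights now [0 0 6 6 5 5], max=6

Answer: 0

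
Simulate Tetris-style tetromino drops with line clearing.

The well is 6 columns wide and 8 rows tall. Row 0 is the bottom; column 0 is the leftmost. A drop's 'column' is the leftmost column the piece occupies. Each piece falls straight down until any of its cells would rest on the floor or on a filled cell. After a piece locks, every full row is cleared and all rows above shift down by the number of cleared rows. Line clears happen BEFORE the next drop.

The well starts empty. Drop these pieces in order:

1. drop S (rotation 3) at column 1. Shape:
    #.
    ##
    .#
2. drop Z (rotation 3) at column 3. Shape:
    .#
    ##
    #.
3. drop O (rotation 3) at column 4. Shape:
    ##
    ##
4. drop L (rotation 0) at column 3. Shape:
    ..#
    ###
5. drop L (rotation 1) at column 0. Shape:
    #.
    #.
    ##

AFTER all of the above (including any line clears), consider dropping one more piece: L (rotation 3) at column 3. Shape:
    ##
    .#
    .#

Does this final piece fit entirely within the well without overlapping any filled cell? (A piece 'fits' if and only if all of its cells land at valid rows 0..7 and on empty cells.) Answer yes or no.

Drop 1: S rot3 at col 1 lands with bottom-row=0; cleared 0 line(s) (total 0); column heights now [0 3 2 0 0 0], max=3
Drop 2: Z rot3 at col 3 lands with bottom-row=0; cleared 0 line(s) (total 0); column heights now [0 3 2 2 3 0], max=3
Drop 3: O rot3 at col 4 lands with bottom-row=3; cleared 0 line(s) (total 0); column heights now [0 3 2 2 5 5], max=5
Drop 4: L rot0 at col 3 lands with bottom-row=5; cleared 0 line(s) (total 0); column heights now [0 3 2 6 6 7], max=7
Drop 5: L rot1 at col 0 lands with bottom-row=3; cleared 0 line(s) (total 0); column heights now [6 4 2 6 6 7], max=7
Test piece L rot3 at col 3 (width 2): heights before test = [6 4 2 6 6 7]; fits = False

Answer: no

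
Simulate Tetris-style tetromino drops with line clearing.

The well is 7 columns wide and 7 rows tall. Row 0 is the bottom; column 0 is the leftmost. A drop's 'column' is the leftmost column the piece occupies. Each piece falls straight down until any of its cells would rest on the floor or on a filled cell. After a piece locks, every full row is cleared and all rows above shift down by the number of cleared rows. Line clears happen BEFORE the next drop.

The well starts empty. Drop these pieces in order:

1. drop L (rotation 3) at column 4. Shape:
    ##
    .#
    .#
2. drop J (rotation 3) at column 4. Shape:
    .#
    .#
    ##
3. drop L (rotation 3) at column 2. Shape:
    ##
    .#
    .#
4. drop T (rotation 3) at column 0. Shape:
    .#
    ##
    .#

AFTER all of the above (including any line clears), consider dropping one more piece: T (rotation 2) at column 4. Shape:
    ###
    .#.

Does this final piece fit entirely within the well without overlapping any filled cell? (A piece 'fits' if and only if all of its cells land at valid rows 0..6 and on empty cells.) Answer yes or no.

Drop 1: L rot3 at col 4 lands with bottom-row=0; cleared 0 line(s) (total 0); column heights now [0 0 0 0 3 3 0], max=3
Drop 2: J rot3 at col 4 lands with bottom-row=3; cleared 0 line(s) (total 0); column heights now [0 0 0 0 4 6 0], max=6
Drop 3: L rot3 at col 2 lands with bottom-row=0; cleared 0 line(s) (total 0); column heights now [0 0 3 3 4 6 0], max=6
Drop 4: T rot3 at col 0 lands with bottom-row=0; cleared 0 line(s) (total 0); column heights now [2 3 3 3 4 6 0], max=6
Test piece T rot2 at col 4 (width 3): heights before test = [2 3 3 3 4 6 0]; fits = False

Answer: no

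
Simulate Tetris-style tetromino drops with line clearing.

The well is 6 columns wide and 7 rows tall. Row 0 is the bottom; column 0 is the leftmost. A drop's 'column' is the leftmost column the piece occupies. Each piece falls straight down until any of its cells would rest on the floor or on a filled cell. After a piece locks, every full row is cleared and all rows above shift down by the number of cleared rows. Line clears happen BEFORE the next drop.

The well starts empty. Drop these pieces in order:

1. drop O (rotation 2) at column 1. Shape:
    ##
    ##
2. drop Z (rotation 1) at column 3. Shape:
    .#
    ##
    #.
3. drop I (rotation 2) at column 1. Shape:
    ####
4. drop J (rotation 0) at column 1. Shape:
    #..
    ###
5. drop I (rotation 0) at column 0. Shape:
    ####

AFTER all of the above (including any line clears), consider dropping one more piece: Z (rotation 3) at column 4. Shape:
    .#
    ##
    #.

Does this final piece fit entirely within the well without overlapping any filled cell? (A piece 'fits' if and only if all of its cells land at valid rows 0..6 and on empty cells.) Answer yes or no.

Drop 1: O rot2 at col 1 lands with bottom-row=0; cleared 0 line(s) (total 0); column heights now [0 2 2 0 0 0], max=2
Drop 2: Z rot1 at col 3 lands with bottom-row=0; cleared 0 line(s) (total 0); column heights now [0 2 2 2 3 0], max=3
Drop 3: I rot2 at col 1 lands with bottom-row=3; cleared 0 line(s) (total 0); column heights now [0 4 4 4 4 0], max=4
Drop 4: J rot0 at col 1 lands with bottom-row=4; cleared 0 line(s) (total 0); column heights now [0 6 5 5 4 0], max=6
Drop 5: I rot0 at col 0 lands with bottom-row=6; cleared 0 line(s) (total 0); column heights now [7 7 7 7 4 0], max=7
Test piece Z rot3 at col 4 (width 2): heights before test = [7 7 7 7 4 0]; fits = True

Answer: yes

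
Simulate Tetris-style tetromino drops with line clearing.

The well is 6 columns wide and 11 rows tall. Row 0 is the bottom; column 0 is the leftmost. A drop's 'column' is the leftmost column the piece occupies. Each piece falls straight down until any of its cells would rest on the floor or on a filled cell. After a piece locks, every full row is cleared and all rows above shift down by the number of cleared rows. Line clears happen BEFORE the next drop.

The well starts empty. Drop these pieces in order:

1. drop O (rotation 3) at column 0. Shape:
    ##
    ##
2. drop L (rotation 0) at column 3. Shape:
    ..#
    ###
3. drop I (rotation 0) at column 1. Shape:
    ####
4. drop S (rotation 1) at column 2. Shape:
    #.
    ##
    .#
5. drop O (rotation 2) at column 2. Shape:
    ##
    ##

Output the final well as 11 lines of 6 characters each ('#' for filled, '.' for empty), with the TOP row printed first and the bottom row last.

Answer: ......
......
......
..##..
..##..
..#...
..##..
...#..
.####.
##...#
##.###

Derivation:
Drop 1: O rot3 at col 0 lands with bottom-row=0; cleared 0 line(s) (total 0); column heights now [2 2 0 0 0 0], max=2
Drop 2: L rot0 at col 3 lands with bottom-row=0; cleared 0 line(s) (total 0); column heights now [2 2 0 1 1 2], max=2
Drop 3: I rot0 at col 1 lands with bottom-row=2; cleared 0 line(s) (total 0); column heights now [2 3 3 3 3 2], max=3
Drop 4: S rot1 at col 2 lands with bottom-row=3; cleared 0 line(s) (total 0); column heights now [2 3 6 5 3 2], max=6
Drop 5: O rot2 at col 2 lands with bottom-row=6; cleared 0 line(s) (total 0); column heights now [2 3 8 8 3 2], max=8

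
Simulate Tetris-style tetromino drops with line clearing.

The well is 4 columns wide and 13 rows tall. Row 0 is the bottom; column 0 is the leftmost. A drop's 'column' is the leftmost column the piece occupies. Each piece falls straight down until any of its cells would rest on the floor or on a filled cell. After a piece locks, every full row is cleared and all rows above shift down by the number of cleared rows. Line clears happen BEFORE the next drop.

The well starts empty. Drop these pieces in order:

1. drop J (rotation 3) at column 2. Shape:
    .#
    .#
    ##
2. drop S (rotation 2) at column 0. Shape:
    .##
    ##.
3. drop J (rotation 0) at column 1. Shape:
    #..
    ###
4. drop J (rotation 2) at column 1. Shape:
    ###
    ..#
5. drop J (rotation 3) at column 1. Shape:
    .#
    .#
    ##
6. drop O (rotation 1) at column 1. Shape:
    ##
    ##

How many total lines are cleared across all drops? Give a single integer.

Answer: 1

Derivation:
Drop 1: J rot3 at col 2 lands with bottom-row=0; cleared 0 line(s) (total 0); column heights now [0 0 1 3], max=3
Drop 2: S rot2 at col 0 lands with bottom-row=0; cleared 1 line(s) (total 1); column heights now [0 1 1 2], max=2
Drop 3: J rot0 at col 1 lands with bottom-row=2; cleared 0 line(s) (total 1); column heights now [0 4 3 3], max=4
Drop 4: J rot2 at col 1 lands with bottom-row=3; cleared 0 line(s) (total 1); column heights now [0 5 5 5], max=5
Drop 5: J rot3 at col 1 lands with bottom-row=5; cleared 0 line(s) (total 1); column heights now [0 6 8 5], max=8
Drop 6: O rot1 at col 1 lands with bottom-row=8; cleared 0 line(s) (total 1); column heights now [0 10 10 5], max=10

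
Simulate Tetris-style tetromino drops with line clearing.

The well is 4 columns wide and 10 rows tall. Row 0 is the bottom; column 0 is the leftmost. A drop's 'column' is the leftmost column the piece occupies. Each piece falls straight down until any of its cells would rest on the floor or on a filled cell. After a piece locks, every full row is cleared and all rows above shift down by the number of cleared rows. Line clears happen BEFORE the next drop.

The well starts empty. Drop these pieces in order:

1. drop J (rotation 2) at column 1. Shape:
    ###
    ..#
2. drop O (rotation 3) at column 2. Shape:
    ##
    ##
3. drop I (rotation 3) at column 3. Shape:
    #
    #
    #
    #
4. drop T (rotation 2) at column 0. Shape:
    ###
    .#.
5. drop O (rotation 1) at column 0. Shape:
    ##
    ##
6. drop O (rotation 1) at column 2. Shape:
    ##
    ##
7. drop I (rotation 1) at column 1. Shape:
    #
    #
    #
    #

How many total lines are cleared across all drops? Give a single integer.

Answer: 1

Derivation:
Drop 1: J rot2 at col 1 lands with bottom-row=0; cleared 0 line(s) (total 0); column heights now [0 2 2 2], max=2
Drop 2: O rot3 at col 2 lands with bottom-row=2; cleared 0 line(s) (total 0); column heights now [0 2 4 4], max=4
Drop 3: I rot3 at col 3 lands with bottom-row=4; cleared 0 line(s) (total 0); column heights now [0 2 4 8], max=8
Drop 4: T rot2 at col 0 lands with bottom-row=3; cleared 1 line(s) (total 1); column heights now [0 4 4 7], max=7
Drop 5: O rot1 at col 0 lands with bottom-row=4; cleared 0 line(s) (total 1); column heights now [6 6 4 7], max=7
Drop 6: O rot1 at col 2 lands with bottom-row=7; cleared 0 line(s) (total 1); column heights now [6 6 9 9], max=9
Drop 7: I rot1 at col 1 lands with bottom-row=6; cleared 0 line(s) (total 1); column heights now [6 10 9 9], max=10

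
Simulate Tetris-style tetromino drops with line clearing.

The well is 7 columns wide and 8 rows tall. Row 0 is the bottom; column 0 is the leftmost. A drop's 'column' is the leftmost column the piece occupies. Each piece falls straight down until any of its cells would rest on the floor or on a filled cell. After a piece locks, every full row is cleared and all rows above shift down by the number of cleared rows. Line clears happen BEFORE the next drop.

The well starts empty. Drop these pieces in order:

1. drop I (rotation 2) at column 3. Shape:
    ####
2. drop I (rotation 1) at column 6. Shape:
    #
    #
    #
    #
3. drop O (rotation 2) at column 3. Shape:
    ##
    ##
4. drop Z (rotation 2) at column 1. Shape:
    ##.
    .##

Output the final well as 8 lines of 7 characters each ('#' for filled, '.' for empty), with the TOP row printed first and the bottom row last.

Answer: .......
.......
.......
.##...#
..##..#
...##.#
...##.#
...####

Derivation:
Drop 1: I rot2 at col 3 lands with bottom-row=0; cleared 0 line(s) (total 0); column heights now [0 0 0 1 1 1 1], max=1
Drop 2: I rot1 at col 6 lands with bottom-row=1; cleared 0 line(s) (total 0); column heights now [0 0 0 1 1 1 5], max=5
Drop 3: O rot2 at col 3 lands with bottom-row=1; cleared 0 line(s) (total 0); column heights now [0 0 0 3 3 1 5], max=5
Drop 4: Z rot2 at col 1 lands with bottom-row=3; cleared 0 line(s) (total 0); column heights now [0 5 5 4 3 1 5], max=5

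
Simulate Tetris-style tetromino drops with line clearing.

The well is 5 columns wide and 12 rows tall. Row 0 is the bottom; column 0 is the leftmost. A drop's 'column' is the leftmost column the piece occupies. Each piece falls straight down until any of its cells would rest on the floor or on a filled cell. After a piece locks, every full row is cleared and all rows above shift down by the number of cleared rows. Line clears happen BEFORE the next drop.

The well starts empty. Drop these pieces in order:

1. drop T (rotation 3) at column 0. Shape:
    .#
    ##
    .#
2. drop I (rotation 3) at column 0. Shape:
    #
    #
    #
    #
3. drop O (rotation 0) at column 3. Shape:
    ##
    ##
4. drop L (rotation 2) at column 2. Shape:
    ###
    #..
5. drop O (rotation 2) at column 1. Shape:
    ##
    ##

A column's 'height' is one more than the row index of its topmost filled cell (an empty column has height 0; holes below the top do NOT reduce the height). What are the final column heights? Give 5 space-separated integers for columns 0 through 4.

Answer: 4 3 3 1 1

Derivation:
Drop 1: T rot3 at col 0 lands with bottom-row=0; cleared 0 line(s) (total 0); column heights now [2 3 0 0 0], max=3
Drop 2: I rot3 at col 0 lands with bottom-row=2; cleared 0 line(s) (total 0); column heights now [6 3 0 0 0], max=6
Drop 3: O rot0 at col 3 lands with bottom-row=0; cleared 0 line(s) (total 0); column heights now [6 3 0 2 2], max=6
Drop 4: L rot2 at col 2 lands with bottom-row=1; cleared 2 line(s) (total 2); column heights now [4 1 0 1 1], max=4
Drop 5: O rot2 at col 1 lands with bottom-row=1; cleared 0 line(s) (total 2); column heights now [4 3 3 1 1], max=4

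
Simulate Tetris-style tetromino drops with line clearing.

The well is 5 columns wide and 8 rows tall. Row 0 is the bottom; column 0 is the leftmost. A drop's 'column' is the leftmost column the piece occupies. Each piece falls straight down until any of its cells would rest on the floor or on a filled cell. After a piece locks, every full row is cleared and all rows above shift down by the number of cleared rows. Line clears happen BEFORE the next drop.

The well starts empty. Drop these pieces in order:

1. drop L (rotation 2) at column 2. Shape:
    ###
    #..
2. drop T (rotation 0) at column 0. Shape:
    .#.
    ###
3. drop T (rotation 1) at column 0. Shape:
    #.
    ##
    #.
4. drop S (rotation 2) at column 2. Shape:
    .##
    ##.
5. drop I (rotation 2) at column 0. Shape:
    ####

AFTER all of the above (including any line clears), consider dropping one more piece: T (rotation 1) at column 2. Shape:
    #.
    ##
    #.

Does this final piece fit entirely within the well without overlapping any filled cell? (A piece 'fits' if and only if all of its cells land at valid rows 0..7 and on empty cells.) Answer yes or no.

Drop 1: L rot2 at col 2 lands with bottom-row=0; cleared 0 line(s) (total 0); column heights now [0 0 2 2 2], max=2
Drop 2: T rot0 at col 0 lands with bottom-row=2; cleared 0 line(s) (total 0); column heights now [3 4 3 2 2], max=4
Drop 3: T rot1 at col 0 lands with bottom-row=3; cleared 0 line(s) (total 0); column heights now [6 5 3 2 2], max=6
Drop 4: S rot2 at col 2 lands with bottom-row=3; cleared 0 line(s) (total 0); column heights now [6 5 4 5 5], max=6
Drop 5: I rot2 at col 0 lands with bottom-row=6; cleared 0 line(s) (total 0); column heights now [7 7 7 7 5], max=7
Test piece T rot1 at col 2 (width 2): heights before test = [7 7 7 7 5]; fits = False

Answer: no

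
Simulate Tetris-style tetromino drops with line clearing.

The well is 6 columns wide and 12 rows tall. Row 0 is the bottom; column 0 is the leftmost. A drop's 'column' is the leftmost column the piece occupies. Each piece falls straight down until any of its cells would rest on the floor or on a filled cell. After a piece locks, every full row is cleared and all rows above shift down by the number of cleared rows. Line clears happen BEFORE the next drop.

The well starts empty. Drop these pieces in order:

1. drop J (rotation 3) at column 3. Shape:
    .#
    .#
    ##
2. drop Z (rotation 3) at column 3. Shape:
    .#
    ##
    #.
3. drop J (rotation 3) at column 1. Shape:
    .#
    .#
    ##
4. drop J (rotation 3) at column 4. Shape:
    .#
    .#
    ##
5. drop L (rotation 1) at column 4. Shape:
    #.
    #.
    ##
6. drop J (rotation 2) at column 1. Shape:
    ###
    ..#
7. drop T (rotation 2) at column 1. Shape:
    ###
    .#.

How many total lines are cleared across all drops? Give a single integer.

Answer: 0

Derivation:
Drop 1: J rot3 at col 3 lands with bottom-row=0; cleared 0 line(s) (total 0); column heights now [0 0 0 1 3 0], max=3
Drop 2: Z rot3 at col 3 lands with bottom-row=2; cleared 0 line(s) (total 0); column heights now [0 0 0 4 5 0], max=5
Drop 3: J rot3 at col 1 lands with bottom-row=0; cleared 0 line(s) (total 0); column heights now [0 1 3 4 5 0], max=5
Drop 4: J rot3 at col 4 lands with bottom-row=5; cleared 0 line(s) (total 0); column heights now [0 1 3 4 6 8], max=8
Drop 5: L rot1 at col 4 lands with bottom-row=8; cleared 0 line(s) (total 0); column heights now [0 1 3 4 11 9], max=11
Drop 6: J rot2 at col 1 lands with bottom-row=4; cleared 0 line(s) (total 0); column heights now [0 6 6 6 11 9], max=11
Drop 7: T rot2 at col 1 lands with bottom-row=6; cleared 0 line(s) (total 0); column heights now [0 8 8 8 11 9], max=11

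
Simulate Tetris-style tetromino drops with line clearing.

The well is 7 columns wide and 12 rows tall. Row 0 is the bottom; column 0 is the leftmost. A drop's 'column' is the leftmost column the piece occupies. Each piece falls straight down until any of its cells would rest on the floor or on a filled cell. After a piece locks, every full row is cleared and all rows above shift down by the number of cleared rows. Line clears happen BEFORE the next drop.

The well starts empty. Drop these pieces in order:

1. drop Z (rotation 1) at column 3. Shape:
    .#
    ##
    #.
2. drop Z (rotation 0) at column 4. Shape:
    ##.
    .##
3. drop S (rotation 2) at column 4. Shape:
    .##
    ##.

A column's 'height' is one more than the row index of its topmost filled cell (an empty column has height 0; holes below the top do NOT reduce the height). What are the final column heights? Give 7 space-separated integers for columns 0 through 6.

Answer: 0 0 0 2 5 6 6

Derivation:
Drop 1: Z rot1 at col 3 lands with bottom-row=0; cleared 0 line(s) (total 0); column heights now [0 0 0 2 3 0 0], max=3
Drop 2: Z rot0 at col 4 lands with bottom-row=2; cleared 0 line(s) (total 0); column heights now [0 0 0 2 4 4 3], max=4
Drop 3: S rot2 at col 4 lands with bottom-row=4; cleared 0 line(s) (total 0); column heights now [0 0 0 2 5 6 6], max=6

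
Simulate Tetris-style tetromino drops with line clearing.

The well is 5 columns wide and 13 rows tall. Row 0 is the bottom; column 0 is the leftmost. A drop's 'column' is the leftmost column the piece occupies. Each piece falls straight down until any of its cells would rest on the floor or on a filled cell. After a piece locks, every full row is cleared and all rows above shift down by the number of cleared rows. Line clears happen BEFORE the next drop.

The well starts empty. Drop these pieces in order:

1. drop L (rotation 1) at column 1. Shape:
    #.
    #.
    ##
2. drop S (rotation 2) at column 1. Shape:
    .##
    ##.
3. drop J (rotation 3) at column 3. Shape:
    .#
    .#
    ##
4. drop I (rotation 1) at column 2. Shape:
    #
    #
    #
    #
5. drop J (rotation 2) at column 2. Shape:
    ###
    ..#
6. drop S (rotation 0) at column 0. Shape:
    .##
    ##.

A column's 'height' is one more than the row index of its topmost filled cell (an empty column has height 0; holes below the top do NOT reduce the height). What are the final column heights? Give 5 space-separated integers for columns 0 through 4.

Answer: 0 10 10 6 9

Derivation:
Drop 1: L rot1 at col 1 lands with bottom-row=0; cleared 0 line(s) (total 0); column heights now [0 3 1 0 0], max=3
Drop 2: S rot2 at col 1 lands with bottom-row=3; cleared 0 line(s) (total 0); column heights now [0 4 5 5 0], max=5
Drop 3: J rot3 at col 3 lands with bottom-row=5; cleared 0 line(s) (total 0); column heights now [0 4 5 6 8], max=8
Drop 4: I rot1 at col 2 lands with bottom-row=5; cleared 0 line(s) (total 0); column heights now [0 4 9 6 8], max=9
Drop 5: J rot2 at col 2 lands with bottom-row=8; cleared 0 line(s) (total 0); column heights now [0 4 10 10 10], max=10
Drop 6: S rot0 at col 0 lands with bottom-row=9; cleared 1 line(s) (total 1); column heights now [0 10 10 6 9], max=10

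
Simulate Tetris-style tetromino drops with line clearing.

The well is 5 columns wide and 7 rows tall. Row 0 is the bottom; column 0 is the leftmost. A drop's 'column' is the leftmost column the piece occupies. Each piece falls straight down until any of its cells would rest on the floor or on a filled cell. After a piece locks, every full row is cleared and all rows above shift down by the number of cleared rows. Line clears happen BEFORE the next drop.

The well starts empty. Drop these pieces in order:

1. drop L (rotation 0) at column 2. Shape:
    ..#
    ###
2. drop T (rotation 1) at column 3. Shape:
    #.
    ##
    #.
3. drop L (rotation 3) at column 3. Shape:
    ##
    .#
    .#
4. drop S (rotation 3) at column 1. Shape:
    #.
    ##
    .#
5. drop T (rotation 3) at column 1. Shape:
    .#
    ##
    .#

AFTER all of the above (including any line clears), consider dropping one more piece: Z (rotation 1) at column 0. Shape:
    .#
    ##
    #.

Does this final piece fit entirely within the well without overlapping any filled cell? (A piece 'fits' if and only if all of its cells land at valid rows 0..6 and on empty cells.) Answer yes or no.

Answer: yes

Derivation:
Drop 1: L rot0 at col 2 lands with bottom-row=0; cleared 0 line(s) (total 0); column heights now [0 0 1 1 2], max=2
Drop 2: T rot1 at col 3 lands with bottom-row=1; cleared 0 line(s) (total 0); column heights now [0 0 1 4 3], max=4
Drop 3: L rot3 at col 3 lands with bottom-row=3; cleared 0 line(s) (total 0); column heights now [0 0 1 6 6], max=6
Drop 4: S rot3 at col 1 lands with bottom-row=1; cleared 0 line(s) (total 0); column heights now [0 4 3 6 6], max=6
Drop 5: T rot3 at col 1 lands with bottom-row=3; cleared 0 line(s) (total 0); column heights now [0 5 6 6 6], max=6
Test piece Z rot1 at col 0 (width 2): heights before test = [0 5 6 6 6]; fits = True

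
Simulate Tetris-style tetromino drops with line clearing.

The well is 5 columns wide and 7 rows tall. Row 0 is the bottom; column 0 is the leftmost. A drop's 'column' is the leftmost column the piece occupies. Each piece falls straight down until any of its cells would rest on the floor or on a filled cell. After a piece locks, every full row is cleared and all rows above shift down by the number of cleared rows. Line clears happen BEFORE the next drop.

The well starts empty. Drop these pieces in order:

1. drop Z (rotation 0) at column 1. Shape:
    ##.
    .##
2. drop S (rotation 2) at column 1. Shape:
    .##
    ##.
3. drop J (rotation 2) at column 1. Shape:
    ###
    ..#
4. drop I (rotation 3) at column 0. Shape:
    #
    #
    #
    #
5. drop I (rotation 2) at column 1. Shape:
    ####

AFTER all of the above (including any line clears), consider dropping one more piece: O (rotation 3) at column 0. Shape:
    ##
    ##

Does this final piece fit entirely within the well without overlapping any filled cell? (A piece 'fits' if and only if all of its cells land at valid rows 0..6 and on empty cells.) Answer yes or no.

Answer: no

Derivation:
Drop 1: Z rot0 at col 1 lands with bottom-row=0; cleared 0 line(s) (total 0); column heights now [0 2 2 1 0], max=2
Drop 2: S rot2 at col 1 lands with bottom-row=2; cleared 0 line(s) (total 0); column heights now [0 3 4 4 0], max=4
Drop 3: J rot2 at col 1 lands with bottom-row=4; cleared 0 line(s) (total 0); column heights now [0 6 6 6 0], max=6
Drop 4: I rot3 at col 0 lands with bottom-row=0; cleared 0 line(s) (total 0); column heights now [4 6 6 6 0], max=6
Drop 5: I rot2 at col 1 lands with bottom-row=6; cleared 0 line(s) (total 0); column heights now [4 7 7 7 7], max=7
Test piece O rot3 at col 0 (width 2): heights before test = [4 7 7 7 7]; fits = False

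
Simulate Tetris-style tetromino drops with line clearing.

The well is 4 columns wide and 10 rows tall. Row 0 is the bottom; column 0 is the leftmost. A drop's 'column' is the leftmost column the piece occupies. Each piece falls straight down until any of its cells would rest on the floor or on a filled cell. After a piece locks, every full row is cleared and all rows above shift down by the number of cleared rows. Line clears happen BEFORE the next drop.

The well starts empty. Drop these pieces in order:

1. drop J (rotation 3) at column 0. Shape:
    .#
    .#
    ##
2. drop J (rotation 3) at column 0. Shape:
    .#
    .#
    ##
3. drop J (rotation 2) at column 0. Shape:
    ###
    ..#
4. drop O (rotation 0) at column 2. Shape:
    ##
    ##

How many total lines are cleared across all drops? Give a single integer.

Answer: 0

Derivation:
Drop 1: J rot3 at col 0 lands with bottom-row=0; cleared 0 line(s) (total 0); column heights now [1 3 0 0], max=3
Drop 2: J rot3 at col 0 lands with bottom-row=3; cleared 0 line(s) (total 0); column heights now [4 6 0 0], max=6
Drop 3: J rot2 at col 0 lands with bottom-row=5; cleared 0 line(s) (total 0); column heights now [7 7 7 0], max=7
Drop 4: O rot0 at col 2 lands with bottom-row=7; cleared 0 line(s) (total 0); column heights now [7 7 9 9], max=9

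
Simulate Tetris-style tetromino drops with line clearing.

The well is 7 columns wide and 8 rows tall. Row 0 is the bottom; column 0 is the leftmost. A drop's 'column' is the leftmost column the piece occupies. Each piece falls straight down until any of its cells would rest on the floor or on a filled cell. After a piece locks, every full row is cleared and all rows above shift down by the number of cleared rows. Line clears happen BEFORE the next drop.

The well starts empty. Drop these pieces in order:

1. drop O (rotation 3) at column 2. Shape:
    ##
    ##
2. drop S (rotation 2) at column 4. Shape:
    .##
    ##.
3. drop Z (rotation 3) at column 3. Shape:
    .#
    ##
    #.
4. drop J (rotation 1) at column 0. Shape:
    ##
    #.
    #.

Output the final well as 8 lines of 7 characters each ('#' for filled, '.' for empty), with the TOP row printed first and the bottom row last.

Answer: .......
.......
.......
....#..
...##..
##.#...
#.##.##
#.####.

Derivation:
Drop 1: O rot3 at col 2 lands with bottom-row=0; cleared 0 line(s) (total 0); column heights now [0 0 2 2 0 0 0], max=2
Drop 2: S rot2 at col 4 lands with bottom-row=0; cleared 0 line(s) (total 0); column heights now [0 0 2 2 1 2 2], max=2
Drop 3: Z rot3 at col 3 lands with bottom-row=2; cleared 0 line(s) (total 0); column heights now [0 0 2 4 5 2 2], max=5
Drop 4: J rot1 at col 0 lands with bottom-row=0; cleared 0 line(s) (total 0); column heights now [3 3 2 4 5 2 2], max=5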